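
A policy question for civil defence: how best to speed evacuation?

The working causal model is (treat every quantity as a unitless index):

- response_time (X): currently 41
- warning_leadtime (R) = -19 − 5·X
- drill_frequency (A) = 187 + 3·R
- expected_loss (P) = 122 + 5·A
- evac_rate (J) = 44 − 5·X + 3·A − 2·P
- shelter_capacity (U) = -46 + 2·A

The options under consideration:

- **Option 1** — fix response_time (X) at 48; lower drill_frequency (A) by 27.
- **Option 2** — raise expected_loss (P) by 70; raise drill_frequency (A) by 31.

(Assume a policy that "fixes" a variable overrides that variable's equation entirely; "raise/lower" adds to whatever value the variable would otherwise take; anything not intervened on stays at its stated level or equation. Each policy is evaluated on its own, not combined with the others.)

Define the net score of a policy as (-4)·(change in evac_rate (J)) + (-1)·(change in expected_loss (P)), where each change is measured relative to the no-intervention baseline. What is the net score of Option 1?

-2896

Baseline:
  X = 41
  R = -19 − 5·41 = -224
  A = 187 + 3·(-224) = -485
  P = 122 + 5·(-485) = -2303
  J = 44 − 5·41 + 3·(-485) − 2·(-2303) = 2990
Option 1 (X := 48, A − 27):
  X = 48
  R = -19 − 5·48 = -259
  A = 187 + 3·(-259) (−27 from intervention) = -617
  P = 122 + 5·(-617) = -2963
  J = 44 − 5·48 + 3·(-617) − 2·(-2963) = 3879
ΔJ = 3879 − 2990 = 889; ΔP = -2963 − (-2303) = -660
Score = (-4)·889 + (-1)·(-660) = -2896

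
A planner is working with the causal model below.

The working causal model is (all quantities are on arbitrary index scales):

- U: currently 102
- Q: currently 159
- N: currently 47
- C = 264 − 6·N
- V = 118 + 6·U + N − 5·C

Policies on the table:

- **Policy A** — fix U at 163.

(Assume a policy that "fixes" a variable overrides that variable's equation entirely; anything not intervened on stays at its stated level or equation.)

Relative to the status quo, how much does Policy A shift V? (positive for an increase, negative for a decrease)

366

Baseline:
  U = 102
  N = 47
  C = 264 − 6·47 = -18
  V = 118 + 6·102 + 47 − 5·(-18) = 867
Policy A (U := 163):
  U = 163
  N = 47
  C = 264 − 6·47 = -18
  V = 118 + 6·163 + 47 − 5·(-18) = 1233
Change in V: 1233 − 867 = 366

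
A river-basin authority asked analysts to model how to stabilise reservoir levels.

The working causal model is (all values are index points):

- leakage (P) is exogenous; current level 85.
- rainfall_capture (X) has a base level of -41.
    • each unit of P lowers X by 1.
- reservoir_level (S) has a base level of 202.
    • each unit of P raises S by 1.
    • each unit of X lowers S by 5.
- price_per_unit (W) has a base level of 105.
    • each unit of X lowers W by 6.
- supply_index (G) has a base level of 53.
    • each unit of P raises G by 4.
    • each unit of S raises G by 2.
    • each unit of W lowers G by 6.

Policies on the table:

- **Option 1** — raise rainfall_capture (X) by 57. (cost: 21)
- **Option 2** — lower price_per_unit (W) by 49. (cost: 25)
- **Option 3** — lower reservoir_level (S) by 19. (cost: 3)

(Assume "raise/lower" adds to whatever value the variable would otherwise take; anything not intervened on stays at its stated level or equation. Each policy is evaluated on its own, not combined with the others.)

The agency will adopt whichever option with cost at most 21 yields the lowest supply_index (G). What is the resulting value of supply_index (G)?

-2977

Option 1 (X + 57):
  P = 85
  X = -41 − 85 (+57 from intervention) = -69
  S = 202 + 85 − 5·(-69) = 632
  W = 105 − 6·(-69) = 519
  G = 53 + 4·85 + 2·632 − 6·519 = -1457
Option 3 (S − 19):
  P = 85
  X = -41 − 85 = -126
  S = 202 + 85 − 5·(-126) (−19 from intervention) = 898
  W = 105 − 6·(-126) = 861
  G = 53 + 4·85 + 2·898 − 6·861 = -2977
Comparing — Option 1: G=-1457, Option 3: G=-2977. Lowest is -2977 (Option 3).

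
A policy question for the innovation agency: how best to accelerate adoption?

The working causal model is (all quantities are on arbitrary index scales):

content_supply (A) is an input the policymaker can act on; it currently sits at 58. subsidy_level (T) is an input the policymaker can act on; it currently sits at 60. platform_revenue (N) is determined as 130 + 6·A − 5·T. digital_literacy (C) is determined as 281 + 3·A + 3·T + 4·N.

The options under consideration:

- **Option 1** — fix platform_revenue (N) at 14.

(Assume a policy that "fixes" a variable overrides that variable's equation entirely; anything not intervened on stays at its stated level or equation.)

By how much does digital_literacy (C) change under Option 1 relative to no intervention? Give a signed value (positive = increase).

Baseline:
  A = 58
  T = 60
  N = 130 + 6·58 − 5·60 = 178
  C = 281 + 3·58 + 3·60 + 4·178 = 1347
Option 1 (N := 14):
  A = 58
  T = 60
  N = 14
  C = 281 + 3·58 + 3·60 + 4·14 = 691
Change in C: 691 − 1347 = -656

-656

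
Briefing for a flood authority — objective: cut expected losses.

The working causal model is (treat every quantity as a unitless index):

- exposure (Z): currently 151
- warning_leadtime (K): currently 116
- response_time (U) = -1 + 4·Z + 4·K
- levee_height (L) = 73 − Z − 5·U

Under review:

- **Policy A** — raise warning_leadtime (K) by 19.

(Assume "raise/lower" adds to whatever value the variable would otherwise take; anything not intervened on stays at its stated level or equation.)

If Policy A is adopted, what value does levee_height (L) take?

-5793

Policy A (K + 19):
  Z = 151
  K = 116 + 19 = 135
  U = -1 + 4·151 + 4·135 = 1143
  L = 73 − 151 − 5·1143 = -5793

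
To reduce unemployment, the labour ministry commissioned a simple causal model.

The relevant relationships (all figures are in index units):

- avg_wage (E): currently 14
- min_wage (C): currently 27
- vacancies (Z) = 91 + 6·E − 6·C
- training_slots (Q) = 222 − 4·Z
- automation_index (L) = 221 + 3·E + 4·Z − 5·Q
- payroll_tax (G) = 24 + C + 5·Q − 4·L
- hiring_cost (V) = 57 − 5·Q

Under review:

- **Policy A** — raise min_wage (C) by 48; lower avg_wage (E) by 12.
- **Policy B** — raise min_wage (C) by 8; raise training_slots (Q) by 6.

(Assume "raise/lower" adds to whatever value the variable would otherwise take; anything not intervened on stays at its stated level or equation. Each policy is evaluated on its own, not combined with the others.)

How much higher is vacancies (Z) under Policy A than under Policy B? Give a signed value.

Policy A (C + 48, E − 12):
  E = 14 − 12 = 2
  C = 27 + 48 = 75
  Z = 91 + 6·2 − 6·75 = -347
Policy B (C + 8, Q + 6):
  E = 14
  C = 27 + 8 = 35
  Z = 91 + 6·14 − 6·35 = -35
Z: -347 − (-35) = -312

-312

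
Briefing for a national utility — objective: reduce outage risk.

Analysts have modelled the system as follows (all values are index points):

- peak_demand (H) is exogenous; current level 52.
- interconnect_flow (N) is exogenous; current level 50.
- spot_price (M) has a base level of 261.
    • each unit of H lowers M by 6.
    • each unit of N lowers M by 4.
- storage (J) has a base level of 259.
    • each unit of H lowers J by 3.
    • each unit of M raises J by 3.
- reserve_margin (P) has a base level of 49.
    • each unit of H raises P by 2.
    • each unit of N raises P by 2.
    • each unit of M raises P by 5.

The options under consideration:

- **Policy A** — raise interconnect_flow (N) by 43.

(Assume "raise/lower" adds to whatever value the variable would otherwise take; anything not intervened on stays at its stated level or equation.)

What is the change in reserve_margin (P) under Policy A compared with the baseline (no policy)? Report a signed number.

Baseline:
  H = 52
  N = 50
  M = 261 − 6·52 − 4·50 = -251
  P = 49 + 2·52 + 2·50 + 5·(-251) = -1002
Policy A (N + 43):
  H = 52
  N = 50 + 43 = 93
  M = 261 − 6·52 − 4·93 = -423
  P = 49 + 2·52 + 2·93 + 5·(-423) = -1776
Change in P: -1776 − (-1002) = -774

-774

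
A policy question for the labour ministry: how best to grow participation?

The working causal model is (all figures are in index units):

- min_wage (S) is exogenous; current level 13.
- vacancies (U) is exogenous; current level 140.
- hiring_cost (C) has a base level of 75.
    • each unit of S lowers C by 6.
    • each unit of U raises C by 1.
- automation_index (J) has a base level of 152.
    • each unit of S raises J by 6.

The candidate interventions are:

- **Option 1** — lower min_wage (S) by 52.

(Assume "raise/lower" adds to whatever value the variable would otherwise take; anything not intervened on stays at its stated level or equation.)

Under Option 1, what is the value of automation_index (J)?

Option 1 (S − 52):
  S = 13 − 52 = -39
  J = 152 + 6·(-39) = -82

-82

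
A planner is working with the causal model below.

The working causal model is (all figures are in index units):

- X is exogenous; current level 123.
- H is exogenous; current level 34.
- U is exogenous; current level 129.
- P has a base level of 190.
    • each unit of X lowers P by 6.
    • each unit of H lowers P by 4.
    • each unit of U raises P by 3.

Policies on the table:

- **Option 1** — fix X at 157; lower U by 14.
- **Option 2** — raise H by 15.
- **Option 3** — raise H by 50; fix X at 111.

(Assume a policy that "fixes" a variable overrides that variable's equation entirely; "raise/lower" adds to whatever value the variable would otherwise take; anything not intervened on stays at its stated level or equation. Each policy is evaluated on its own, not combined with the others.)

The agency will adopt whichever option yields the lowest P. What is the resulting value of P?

-543

Option 1 (X := 157, U − 14):
  X = 157
  H = 34
  U = 129 − 14 = 115
  P = 190 − 6·157 − 4·34 + 3·115 = -543
Option 2 (H + 15):
  X = 123
  H = 34 + 15 = 49
  U = 129
  P = 190 − 6·123 − 4·49 + 3·129 = -357
Option 3 (H + 50, X := 111):
  X = 111
  H = 34 + 50 = 84
  U = 129
  P = 190 − 6·111 − 4·84 + 3·129 = -425
Comparing — Option 1: P=-543, Option 2: P=-357, Option 3: P=-425. Lowest is -543 (Option 1).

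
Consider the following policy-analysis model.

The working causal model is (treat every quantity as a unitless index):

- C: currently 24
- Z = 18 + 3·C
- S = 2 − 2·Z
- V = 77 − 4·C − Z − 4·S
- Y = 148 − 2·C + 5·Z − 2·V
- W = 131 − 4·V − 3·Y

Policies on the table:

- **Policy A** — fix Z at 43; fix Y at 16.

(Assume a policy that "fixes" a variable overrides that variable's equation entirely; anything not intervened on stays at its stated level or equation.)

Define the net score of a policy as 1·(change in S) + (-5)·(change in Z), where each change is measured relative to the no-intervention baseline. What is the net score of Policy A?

Baseline:
  C = 24
  Z = 18 + 3·24 = 90
  S = 2 − 2·90 = -178
Policy A (Z := 43, Y := 16):
  C = 24
  Z = 43
  S = 2 − 2·43 = -84
ΔS = -84 − (-178) = 94; ΔZ = 43 − 90 = -47
Score = 1·94 + (-5)·(-47) = 329

329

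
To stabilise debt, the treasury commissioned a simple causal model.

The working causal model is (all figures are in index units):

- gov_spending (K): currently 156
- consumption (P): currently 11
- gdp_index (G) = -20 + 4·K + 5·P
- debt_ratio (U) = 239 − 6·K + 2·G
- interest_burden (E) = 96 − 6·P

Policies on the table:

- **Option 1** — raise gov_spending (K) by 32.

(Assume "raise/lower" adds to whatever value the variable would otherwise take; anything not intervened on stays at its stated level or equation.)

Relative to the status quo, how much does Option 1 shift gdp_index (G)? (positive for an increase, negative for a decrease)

Baseline:
  K = 156
  P = 11
  G = -20 + 4·156 + 5·11 = 659
Option 1 (K + 32):
  K = 156 + 32 = 188
  P = 11
  G = -20 + 4·188 + 5·11 = 787
Change in G: 787 − 659 = 128

128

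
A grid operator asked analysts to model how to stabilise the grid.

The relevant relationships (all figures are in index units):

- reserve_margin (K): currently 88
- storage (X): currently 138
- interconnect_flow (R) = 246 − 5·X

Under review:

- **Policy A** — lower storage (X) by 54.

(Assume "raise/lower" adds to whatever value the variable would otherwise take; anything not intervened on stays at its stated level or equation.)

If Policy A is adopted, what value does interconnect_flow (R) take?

-174

Policy A (X − 54):
  X = 138 − 54 = 84
  R = 246 − 5·84 = -174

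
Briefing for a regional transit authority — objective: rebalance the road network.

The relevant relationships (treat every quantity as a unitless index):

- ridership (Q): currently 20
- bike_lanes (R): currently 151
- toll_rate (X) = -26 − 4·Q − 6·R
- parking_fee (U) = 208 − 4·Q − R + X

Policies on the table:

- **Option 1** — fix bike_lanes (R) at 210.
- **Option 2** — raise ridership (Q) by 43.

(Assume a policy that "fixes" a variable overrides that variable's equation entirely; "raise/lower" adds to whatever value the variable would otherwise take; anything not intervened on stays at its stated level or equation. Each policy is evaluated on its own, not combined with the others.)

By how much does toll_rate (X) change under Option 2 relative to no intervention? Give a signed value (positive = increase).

-172

Baseline:
  Q = 20
  R = 151
  X = -26 − 4·20 − 6·151 = -1012
Option 2 (Q + 43):
  Q = 20 + 43 = 63
  R = 151
  X = -26 − 4·63 − 6·151 = -1184
Change in X: -1184 − (-1012) = -172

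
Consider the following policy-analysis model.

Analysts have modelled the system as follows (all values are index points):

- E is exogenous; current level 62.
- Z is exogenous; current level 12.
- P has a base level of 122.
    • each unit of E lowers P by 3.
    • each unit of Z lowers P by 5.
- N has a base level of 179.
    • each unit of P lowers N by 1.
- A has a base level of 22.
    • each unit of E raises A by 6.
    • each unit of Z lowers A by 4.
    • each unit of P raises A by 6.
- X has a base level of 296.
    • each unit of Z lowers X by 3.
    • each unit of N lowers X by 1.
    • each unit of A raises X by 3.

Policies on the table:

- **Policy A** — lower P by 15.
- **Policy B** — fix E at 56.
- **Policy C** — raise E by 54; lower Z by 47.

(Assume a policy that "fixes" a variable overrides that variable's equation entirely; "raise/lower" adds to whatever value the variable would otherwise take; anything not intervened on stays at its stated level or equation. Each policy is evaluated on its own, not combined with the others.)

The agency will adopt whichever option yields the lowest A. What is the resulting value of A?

-488

Policy A (P − 15):
  E = 62
  Z = 12
  P = 122 − 3·62 − 5·12 (−15 from intervention) = -139
  A = 22 + 6·62 − 4·12 + 6·(-139) = -488
Policy B (E := 56):
  E = 56
  Z = 12
  P = 122 − 3·56 − 5·12 = -106
  A = 22 + 6·56 − 4·12 + 6·(-106) = -326
Policy C (E + 54, Z − 47):
  E = 62 + 54 = 116
  Z = 12 − 47 = -35
  P = 122 − 3·116 − 5·(-35) = -51
  A = 22 + 6·116 − 4·(-35) + 6·(-51) = 552
Comparing — Policy A: A=-488, Policy B: A=-326, Policy C: A=552. Lowest is -488 (Policy A).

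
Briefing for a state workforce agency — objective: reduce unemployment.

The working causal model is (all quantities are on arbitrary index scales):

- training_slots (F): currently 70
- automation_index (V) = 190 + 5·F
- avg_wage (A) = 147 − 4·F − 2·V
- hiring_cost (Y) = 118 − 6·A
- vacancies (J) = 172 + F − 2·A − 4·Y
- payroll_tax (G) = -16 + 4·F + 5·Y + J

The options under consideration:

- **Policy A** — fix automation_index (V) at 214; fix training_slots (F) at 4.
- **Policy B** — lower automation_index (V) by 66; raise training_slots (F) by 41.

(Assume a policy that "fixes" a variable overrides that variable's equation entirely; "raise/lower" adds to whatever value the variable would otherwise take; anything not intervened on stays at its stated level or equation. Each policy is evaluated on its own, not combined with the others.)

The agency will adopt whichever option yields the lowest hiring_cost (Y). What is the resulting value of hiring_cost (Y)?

1900

Policy A (V := 214, F := 4):
  F = 4
  V = 214
  A = 147 − 4·4 − 2·214 = -297
  Y = 118 − 6·(-297) = 1900
Policy B (V − 66, F + 41):
  F = 70 + 41 = 111
  V = 190 + 5·111 (−66 from intervention) = 679
  A = 147 − 4·111 − 2·679 = -1655
  Y = 118 − 6·(-1655) = 10048
Comparing — Policy A: Y=1900, Policy B: Y=10048. Lowest is 1900 (Policy A).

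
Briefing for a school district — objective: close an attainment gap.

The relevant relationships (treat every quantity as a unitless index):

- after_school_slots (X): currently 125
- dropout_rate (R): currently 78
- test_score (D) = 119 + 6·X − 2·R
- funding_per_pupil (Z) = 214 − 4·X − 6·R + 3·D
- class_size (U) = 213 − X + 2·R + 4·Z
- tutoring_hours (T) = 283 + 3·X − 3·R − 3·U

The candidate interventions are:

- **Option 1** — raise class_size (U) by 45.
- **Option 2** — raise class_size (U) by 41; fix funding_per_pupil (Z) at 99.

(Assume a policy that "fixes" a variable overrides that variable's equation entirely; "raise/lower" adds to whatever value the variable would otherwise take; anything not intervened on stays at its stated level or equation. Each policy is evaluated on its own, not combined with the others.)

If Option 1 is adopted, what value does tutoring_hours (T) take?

Option 1 (U + 45):
  X = 125
  R = 78
  D = 119 + 6·125 − 2·78 = 713
  Z = 214 − 4·125 − 6·78 + 3·713 = 1385
  U = 213 − 125 + 2·78 + 4·1385 (+45 from intervention) = 5829
  T = 283 + 3·125 − 3·78 − 3·5829 = -17063

-17063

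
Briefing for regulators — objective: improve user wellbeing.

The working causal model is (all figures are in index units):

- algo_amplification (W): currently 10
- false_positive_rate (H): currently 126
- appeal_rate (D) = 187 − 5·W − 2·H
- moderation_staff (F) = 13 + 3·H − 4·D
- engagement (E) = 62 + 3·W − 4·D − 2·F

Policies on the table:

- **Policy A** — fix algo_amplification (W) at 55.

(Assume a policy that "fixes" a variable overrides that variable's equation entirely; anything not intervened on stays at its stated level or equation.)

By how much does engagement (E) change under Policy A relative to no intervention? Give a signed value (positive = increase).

-765

Baseline:
  W = 10
  H = 126
  D = 187 − 5·10 − 2·126 = -115
  F = 13 + 3·126 − 4·(-115) = 851
  E = 62 + 3·10 − 4·(-115) − 2·851 = -1150
Policy A (W := 55):
  W = 55
  H = 126
  D = 187 − 5·55 − 2·126 = -340
  F = 13 + 3·126 − 4·(-340) = 1751
  E = 62 + 3·55 − 4·(-340) − 2·1751 = -1915
Change in E: -1915 − (-1150) = -765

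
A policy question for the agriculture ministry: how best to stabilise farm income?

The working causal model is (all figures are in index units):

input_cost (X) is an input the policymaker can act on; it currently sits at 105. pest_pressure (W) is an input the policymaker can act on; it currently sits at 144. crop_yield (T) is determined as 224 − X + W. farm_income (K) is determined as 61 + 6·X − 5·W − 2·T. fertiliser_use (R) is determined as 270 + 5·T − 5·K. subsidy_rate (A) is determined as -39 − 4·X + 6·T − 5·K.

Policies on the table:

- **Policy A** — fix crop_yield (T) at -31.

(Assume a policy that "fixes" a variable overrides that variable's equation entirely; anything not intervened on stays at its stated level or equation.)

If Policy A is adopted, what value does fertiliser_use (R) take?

-50

Policy A (T := -31):
  X = 105
  W = 144
  T = -31
  K = 61 + 6·105 − 5·144 − 2·(-31) = 33
  R = 270 + 5·(-31) − 5·33 = -50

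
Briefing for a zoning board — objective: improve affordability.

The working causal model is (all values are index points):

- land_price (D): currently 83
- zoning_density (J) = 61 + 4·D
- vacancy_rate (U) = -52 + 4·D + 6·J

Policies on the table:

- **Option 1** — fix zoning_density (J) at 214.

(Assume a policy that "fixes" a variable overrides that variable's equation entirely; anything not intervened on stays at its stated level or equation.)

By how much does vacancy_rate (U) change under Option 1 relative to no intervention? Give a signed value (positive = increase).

Baseline:
  D = 83
  J = 61 + 4·83 = 393
  U = -52 + 4·83 + 6·393 = 2638
Option 1 (J := 214):
  D = 83
  J = 214
  U = -52 + 4·83 + 6·214 = 1564
Change in U: 1564 − 2638 = -1074

-1074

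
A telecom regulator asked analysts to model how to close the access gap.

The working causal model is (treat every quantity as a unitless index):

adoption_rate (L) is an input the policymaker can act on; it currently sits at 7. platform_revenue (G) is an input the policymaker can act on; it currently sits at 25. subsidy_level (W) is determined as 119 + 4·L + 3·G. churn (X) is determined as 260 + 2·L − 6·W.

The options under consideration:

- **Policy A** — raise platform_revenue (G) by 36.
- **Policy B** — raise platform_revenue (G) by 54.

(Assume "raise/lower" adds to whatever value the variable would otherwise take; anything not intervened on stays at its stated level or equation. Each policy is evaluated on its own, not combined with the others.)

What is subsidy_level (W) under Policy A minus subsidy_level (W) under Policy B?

Policy A (G + 36):
  L = 7
  G = 25 + 36 = 61
  W = 119 + 4·7 + 3·61 = 330
Policy B (G + 54):
  L = 7
  G = 25 + 54 = 79
  W = 119 + 4·7 + 3·79 = 384
W: 330 − 384 = -54

-54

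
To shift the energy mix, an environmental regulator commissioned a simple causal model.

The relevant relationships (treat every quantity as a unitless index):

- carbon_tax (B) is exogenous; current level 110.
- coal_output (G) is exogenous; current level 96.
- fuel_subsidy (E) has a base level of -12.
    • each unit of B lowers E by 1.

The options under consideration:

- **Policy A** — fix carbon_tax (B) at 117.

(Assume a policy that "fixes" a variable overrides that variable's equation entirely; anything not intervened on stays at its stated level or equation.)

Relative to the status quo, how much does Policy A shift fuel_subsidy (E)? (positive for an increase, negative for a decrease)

Baseline:
  B = 110
  E = -12 − 110 = -122
Policy A (B := 117):
  B = 117
  E = -12 − 117 = -129
Change in E: -129 − (-122) = -7

-7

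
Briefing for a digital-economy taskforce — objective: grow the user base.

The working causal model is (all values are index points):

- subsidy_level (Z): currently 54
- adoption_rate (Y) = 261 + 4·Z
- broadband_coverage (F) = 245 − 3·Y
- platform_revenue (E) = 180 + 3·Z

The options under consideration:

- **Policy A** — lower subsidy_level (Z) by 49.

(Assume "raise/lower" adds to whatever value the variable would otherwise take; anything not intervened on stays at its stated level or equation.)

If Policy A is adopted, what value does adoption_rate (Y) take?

281

Policy A (Z − 49):
  Z = 54 − 49 = 5
  Y = 261 + 4·5 = 281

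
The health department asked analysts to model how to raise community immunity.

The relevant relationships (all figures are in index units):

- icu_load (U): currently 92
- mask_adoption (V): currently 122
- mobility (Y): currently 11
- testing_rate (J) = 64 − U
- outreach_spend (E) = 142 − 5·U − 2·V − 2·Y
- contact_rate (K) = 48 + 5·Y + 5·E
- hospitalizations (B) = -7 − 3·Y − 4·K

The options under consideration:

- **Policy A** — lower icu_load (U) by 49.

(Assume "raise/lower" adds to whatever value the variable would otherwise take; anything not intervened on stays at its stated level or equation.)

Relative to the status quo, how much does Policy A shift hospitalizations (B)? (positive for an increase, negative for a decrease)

Baseline:
  U = 92
  V = 122
  Y = 11
  E = 142 − 5·92 − 2·122 − 2·11 = -584
  K = 48 + 5·11 + 5·(-584) = -2817
  B = -7 − 3·11 − 4·(-2817) = 11228
Policy A (U − 49):
  U = 92 − 49 = 43
  V = 122
  Y = 11
  E = 142 − 5·43 − 2·122 − 2·11 = -339
  K = 48 + 5·11 + 5·(-339) = -1592
  B = -7 − 3·11 − 4·(-1592) = 6328
Change in B: 6328 − 11228 = -4900

-4900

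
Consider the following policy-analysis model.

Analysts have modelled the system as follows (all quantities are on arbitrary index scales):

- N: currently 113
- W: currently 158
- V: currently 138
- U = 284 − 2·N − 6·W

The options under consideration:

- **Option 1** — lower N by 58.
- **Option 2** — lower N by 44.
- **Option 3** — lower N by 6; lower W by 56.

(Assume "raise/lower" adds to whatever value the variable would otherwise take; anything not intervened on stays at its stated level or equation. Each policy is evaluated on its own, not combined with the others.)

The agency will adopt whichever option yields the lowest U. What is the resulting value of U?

Option 1 (N − 58):
  N = 113 − 58 = 55
  W = 158
  U = 284 − 2·55 − 6·158 = -774
Option 2 (N − 44):
  N = 113 − 44 = 69
  W = 158
  U = 284 − 2·69 − 6·158 = -802
Option 3 (N − 6, W − 56):
  N = 113 − 6 = 107
  W = 158 − 56 = 102
  U = 284 − 2·107 − 6·102 = -542
Comparing — Option 1: U=-774, Option 2: U=-802, Option 3: U=-542. Lowest is -802 (Option 2).

-802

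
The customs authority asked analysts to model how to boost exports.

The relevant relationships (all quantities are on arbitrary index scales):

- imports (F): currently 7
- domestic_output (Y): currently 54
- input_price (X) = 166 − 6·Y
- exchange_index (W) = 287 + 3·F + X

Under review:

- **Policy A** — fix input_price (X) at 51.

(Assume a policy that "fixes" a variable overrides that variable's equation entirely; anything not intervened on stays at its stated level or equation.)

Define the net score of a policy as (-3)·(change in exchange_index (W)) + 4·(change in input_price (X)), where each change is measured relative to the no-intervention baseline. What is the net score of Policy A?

209

Baseline:
  F = 7
  Y = 54
  X = 166 − 6·54 = -158
  W = 287 + 3·7 + (-158) = 150
Policy A (X := 51):
  F = 7
  Y = 54
  X = 51
  W = 287 + 3·7 + 51 = 359
ΔW = 359 − 150 = 209; ΔX = 51 − (-158) = 209
Score = (-3)·209 + 4·209 = 209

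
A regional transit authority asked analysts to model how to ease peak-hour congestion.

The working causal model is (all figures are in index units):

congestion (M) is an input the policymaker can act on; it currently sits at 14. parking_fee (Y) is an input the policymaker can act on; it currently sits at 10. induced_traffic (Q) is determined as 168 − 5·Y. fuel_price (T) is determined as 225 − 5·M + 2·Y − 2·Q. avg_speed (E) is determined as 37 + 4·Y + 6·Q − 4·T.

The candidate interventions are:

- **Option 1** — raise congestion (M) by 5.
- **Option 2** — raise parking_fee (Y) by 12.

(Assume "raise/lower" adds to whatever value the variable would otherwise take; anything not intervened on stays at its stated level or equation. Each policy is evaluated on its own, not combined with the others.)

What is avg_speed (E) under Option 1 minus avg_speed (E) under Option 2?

Option 1 (M + 5):
  M = 14 + 5 = 19
  Y = 10
  Q = 168 − 5·10 = 118
  T = 225 − 5·19 + 2·10 − 2·118 = -86
  E = 37 + 4·10 + 6·118 − 4·(-86) = 1129
Option 2 (Y + 12):
  M = 14
  Y = 10 + 12 = 22
  Q = 168 − 5·22 = 58
  T = 225 − 5·14 + 2·22 − 2·58 = 83
  E = 37 + 4·22 + 6·58 − 4·83 = 141
E: 1129 − 141 = 988

988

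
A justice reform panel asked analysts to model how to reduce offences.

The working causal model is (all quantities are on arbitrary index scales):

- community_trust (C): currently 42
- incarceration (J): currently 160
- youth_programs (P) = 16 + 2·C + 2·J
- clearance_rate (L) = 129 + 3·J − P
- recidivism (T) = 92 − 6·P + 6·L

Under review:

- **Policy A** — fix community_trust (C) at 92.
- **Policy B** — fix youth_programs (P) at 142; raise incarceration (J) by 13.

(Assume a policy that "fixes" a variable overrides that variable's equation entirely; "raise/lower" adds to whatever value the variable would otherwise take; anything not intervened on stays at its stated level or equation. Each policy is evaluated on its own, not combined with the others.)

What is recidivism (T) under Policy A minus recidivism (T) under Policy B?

-4770

Policy A (C := 92):
  C = 92
  J = 160
  P = 16 + 2·92 + 2·160 = 520
  L = 129 + 3·160 − 520 = 89
  T = 92 − 6·520 + 6·89 = -2494
Policy B (P := 142, J + 13):
  C = 42
  J = 160 + 13 = 173
  P = 142
  L = 129 + 3·173 − 142 = 506
  T = 92 − 6·142 + 6·506 = 2276
T: -2494 − 2276 = -4770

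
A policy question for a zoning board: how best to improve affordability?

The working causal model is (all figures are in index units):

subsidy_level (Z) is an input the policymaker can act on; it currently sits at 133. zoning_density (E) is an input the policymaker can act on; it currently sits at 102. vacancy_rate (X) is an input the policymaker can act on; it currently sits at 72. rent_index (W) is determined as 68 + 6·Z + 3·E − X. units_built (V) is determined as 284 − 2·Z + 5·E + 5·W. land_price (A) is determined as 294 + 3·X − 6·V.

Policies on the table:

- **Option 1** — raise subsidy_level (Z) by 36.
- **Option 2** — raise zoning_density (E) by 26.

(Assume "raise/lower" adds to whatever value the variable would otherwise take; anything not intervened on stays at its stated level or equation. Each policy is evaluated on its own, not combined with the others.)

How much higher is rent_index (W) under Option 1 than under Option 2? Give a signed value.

Option 1 (Z + 36):
  Z = 133 + 36 = 169
  E = 102
  X = 72
  W = 68 + 6·169 + 3·102 − 72 = 1316
Option 2 (E + 26):
  Z = 133
  E = 102 + 26 = 128
  X = 72
  W = 68 + 6·133 + 3·128 − 72 = 1178
W: 1316 − 1178 = 138

138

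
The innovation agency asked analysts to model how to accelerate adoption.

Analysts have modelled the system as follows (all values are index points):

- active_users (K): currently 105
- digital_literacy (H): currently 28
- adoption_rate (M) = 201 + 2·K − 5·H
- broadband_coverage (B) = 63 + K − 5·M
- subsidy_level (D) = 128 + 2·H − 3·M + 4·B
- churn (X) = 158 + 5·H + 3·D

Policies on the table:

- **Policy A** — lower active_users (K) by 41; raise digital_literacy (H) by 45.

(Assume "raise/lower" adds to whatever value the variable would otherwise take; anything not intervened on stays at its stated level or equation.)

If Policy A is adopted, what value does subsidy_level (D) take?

Policy A (K − 41, H + 45):
  K = 105 − 41 = 64
  H = 28 + 45 = 73
  M = 201 + 2·64 − 5·73 = -36
  B = 63 + 64 − 5·(-36) = 307
  D = 128 + 2·73 − 3·(-36) + 4·307 = 1610

1610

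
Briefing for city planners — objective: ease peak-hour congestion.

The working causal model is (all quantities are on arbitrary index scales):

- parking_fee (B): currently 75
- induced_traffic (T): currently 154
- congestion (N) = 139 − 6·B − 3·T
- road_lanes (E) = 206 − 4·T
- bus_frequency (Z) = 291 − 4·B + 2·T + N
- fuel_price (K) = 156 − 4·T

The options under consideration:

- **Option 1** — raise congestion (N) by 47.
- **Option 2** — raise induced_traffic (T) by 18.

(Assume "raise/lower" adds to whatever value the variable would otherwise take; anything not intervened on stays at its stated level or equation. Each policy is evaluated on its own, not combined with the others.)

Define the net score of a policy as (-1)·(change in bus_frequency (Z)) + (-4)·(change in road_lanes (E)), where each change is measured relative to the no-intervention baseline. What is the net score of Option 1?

-47

Baseline:
  B = 75
  T = 154
  N = 139 − 6·75 − 3·154 = -773
  E = 206 − 4·154 = -410
  Z = 291 − 4·75 + 2·154 + (-773) = -474
Option 1 (N + 47):
  B = 75
  T = 154
  N = 139 − 6·75 − 3·154 (+47 from intervention) = -726
  E = 206 − 4·154 = -410
  Z = 291 − 4·75 + 2·154 + (-726) = -427
ΔZ = -427 − (-474) = 47; ΔE = -410 − (-410) = 0
Score = (-1)·47 + (-4)·0 = -47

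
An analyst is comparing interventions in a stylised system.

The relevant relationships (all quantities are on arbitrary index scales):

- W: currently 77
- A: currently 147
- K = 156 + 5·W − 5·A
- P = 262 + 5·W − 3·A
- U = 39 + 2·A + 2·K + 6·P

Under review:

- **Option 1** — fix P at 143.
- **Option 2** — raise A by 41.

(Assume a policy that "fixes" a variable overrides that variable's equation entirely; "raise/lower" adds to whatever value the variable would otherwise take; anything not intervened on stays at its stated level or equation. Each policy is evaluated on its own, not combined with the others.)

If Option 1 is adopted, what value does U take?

803

Option 1 (P := 143):
  W = 77
  A = 147
  K = 156 + 5·77 − 5·147 = -194
  P = 143
  U = 39 + 2·147 + 2·(-194) + 6·143 = 803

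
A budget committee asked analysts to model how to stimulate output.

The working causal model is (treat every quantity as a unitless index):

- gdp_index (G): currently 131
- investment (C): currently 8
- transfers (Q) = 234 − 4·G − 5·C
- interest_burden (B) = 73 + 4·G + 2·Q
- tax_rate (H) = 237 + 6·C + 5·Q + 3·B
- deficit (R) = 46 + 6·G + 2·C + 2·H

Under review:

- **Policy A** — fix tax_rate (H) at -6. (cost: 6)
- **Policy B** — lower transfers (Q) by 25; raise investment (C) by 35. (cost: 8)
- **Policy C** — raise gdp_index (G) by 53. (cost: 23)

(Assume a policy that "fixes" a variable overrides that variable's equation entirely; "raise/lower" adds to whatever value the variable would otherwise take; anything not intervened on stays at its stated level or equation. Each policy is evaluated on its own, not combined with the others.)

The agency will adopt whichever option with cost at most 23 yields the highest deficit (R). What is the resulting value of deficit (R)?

836

Policy A (H := -6):
  G = 131
  C = 8
  Q = 234 − 4·131 − 5·8 = -330
  B = 73 + 4·131 + 2·(-330) = -63
  H = -6
  R = 46 + 6·131 + 2·8 + 2·(-6) = 836
Policy B (Q − 25, C + 35):
  G = 131
  C = 8 + 35 = 43
  Q = 234 − 4·131 − 5·43 (−25 from intervention) = -530
  B = 73 + 4·131 + 2·(-530) = -463
  H = 237 + 6·43 + 5·(-530) + 3·(-463) = -3544
  R = 46 + 6·131 + 2·43 + 2·(-3544) = -6170
Policy C (G + 53):
  G = 131 + 53 = 184
  C = 8
  Q = 234 − 4·184 − 5·8 = -542
  B = 73 + 4·184 + 2·(-542) = -275
  H = 237 + 6·8 + 5·(-542) + 3·(-275) = -3250
  R = 46 + 6·184 + 2·8 + 2·(-3250) = -5334
Comparing — Policy A: R=836, Policy B: R=-6170, Policy C: R=-5334. Highest is 836 (Policy A).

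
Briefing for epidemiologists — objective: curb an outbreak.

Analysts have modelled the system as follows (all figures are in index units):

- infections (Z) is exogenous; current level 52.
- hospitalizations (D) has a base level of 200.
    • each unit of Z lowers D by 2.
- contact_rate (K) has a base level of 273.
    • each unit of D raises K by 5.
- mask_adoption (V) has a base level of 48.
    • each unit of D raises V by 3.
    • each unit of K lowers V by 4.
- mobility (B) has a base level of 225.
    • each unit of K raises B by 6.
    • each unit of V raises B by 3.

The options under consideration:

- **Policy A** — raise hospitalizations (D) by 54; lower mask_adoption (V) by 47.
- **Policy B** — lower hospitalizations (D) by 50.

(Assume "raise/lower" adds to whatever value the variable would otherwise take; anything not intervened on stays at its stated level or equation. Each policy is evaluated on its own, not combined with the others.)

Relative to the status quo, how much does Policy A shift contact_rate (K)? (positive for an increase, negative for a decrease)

270

Baseline:
  Z = 52
  D = 200 − 2·52 = 96
  K = 273 + 5·96 = 753
Policy A (D + 54, V − 47):
  Z = 52
  D = 200 − 2·52 (+54 from intervention) = 150
  K = 273 + 5·150 = 1023
Change in K: 1023 − 753 = 270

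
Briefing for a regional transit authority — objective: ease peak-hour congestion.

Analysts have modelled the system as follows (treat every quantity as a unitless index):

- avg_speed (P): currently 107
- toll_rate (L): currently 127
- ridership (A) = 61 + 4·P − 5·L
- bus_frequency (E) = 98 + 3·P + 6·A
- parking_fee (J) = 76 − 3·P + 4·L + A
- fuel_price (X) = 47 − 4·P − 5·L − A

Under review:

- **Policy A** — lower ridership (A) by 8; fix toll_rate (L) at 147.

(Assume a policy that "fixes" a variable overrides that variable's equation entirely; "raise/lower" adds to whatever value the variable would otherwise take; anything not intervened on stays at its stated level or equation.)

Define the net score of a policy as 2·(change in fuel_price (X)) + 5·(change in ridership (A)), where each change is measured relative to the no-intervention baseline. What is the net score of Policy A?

-524

Baseline:
  P = 107
  L = 127
  A = 61 + 4·107 − 5·127 = -146
  X = 47 − 4·107 − 5·127 − (-146) = -870
Policy A (A − 8, L := 147):
  P = 107
  L = 147
  A = 61 + 4·107 − 5·147 (−8 from intervention) = -254
  X = 47 − 4·107 − 5·147 − (-254) = -862
ΔX = -862 − (-870) = 8; ΔA = -254 − (-146) = -108
Score = 2·8 + 5·(-108) = -524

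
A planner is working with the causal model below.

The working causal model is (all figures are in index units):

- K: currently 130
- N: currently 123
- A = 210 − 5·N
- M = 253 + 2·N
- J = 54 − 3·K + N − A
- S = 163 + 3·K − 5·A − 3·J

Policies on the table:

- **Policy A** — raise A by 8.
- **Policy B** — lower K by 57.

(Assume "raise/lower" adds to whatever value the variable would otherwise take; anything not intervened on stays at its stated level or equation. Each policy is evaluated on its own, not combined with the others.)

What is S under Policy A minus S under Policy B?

Policy A (A + 8):
  K = 130
  N = 123
  A = 210 − 5·123 (+8 from intervention) = -397
  J = 54 − 3·130 + 123 − (-397) = 184
  S = 163 + 3·130 − 5·(-397) − 3·184 = 1986
Policy B (K − 57):
  K = 130 − 57 = 73
  N = 123
  A = 210 − 5·123 = -405
  J = 54 − 3·73 + 123 − (-405) = 363
  S = 163 + 3·73 − 5·(-405) − 3·363 = 1318
S: 1986 − 1318 = 668

668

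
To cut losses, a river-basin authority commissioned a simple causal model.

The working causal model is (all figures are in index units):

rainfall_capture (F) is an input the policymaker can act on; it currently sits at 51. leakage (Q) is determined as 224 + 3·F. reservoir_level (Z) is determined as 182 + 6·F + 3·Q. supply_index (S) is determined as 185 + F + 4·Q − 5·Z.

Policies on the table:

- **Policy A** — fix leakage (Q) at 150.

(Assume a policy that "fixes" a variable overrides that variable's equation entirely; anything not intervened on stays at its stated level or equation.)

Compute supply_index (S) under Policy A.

-3854

Policy A (Q := 150):
  F = 51
  Q = 150
  Z = 182 + 6·51 + 3·150 = 938
  S = 185 + 51 + 4·150 − 5·938 = -3854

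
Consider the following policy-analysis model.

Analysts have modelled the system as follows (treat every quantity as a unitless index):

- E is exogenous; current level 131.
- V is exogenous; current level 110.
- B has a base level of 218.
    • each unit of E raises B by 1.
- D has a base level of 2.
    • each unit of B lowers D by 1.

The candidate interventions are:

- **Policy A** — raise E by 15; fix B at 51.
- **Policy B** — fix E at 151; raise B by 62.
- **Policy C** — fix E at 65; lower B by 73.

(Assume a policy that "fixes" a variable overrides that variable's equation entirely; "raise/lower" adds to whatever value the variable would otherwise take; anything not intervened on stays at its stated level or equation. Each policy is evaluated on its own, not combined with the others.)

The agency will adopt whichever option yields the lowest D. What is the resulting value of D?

Policy A (E + 15, B := 51):
  E = 131 + 15 = 146
  B = 51
  D = 2 − 51 = -49
Policy B (E := 151, B + 62):
  E = 151
  B = 218 + 151 (+62 from intervention) = 431
  D = 2 − 431 = -429
Policy C (E := 65, B − 73):
  E = 65
  B = 218 + 65 (−73 from intervention) = 210
  D = 2 − 210 = -208
Comparing — Policy A: D=-49, Policy B: D=-429, Policy C: D=-208. Lowest is -429 (Policy B).

-429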